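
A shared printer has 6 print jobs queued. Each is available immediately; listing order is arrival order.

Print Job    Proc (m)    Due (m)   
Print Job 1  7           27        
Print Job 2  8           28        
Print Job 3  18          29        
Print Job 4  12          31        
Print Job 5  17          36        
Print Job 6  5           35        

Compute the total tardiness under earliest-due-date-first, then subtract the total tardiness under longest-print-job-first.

-46

EDD (increasing due date): Print Job 1 Print Job 2 Print Job 3 Print Job 4 Print Job 6 Print Job 5.
Print Job 1: 0→7, due 27, tardiness 0
Print Job 2: 7→15, due 28, tardiness 0
Print Job 3: 15→33, due 29, tardiness 4
Print Job 4: 33→45, due 31, tardiness 14
Print Job 6: 45→50, due 35, tardiness 15
Print Job 5: 50→67, due 36, tardiness 31
Sum = 0+0+4+14+15+31 = 64.
LPT (decreasing processing time): Print Job 3 Print Job 5 Print Job 4 Print Job 2 Print Job 1 Print Job 6.
Print Job 3: 0→18, due 29, tardiness 0
Print Job 5: 18→35, due 36, tardiness 0
Print Job 4: 35→47, due 31, tardiness 16
Print Job 2: 47→55, due 28, tardiness 27
Print Job 1: 55→62, due 27, tardiness 35
Print Job 6: 62→67, due 35, tardiness 32
Sum = 0+0+16+27+35+32 = 110.
Difference = 64 − 110 = -46.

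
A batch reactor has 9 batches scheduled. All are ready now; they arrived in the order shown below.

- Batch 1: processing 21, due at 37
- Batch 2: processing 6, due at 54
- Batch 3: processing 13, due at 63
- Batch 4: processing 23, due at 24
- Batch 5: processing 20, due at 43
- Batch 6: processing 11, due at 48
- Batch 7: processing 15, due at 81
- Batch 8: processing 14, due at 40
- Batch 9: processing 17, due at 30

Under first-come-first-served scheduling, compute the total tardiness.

FIFO (arrival order): Batch 1 Batch 2 Batch 3 Batch 4 Batch 5 Batch 6 Batch 7 Batch 8 Batch 9.
Batch 1: 0→21, due 37, tardiness 0
Batch 2: 21→27, due 54, tardiness 0
Batch 3: 27→40, due 63, tardiness 0
Batch 4: 40→63, due 24, tardiness 39
Batch 5: 63→83, due 43, tardiness 40
Batch 6: 83→94, due 48, tardiness 46
Batch 7: 94→109, due 81, tardiness 28
Batch 8: 109→123, due 40, tardiness 83
Batch 9: 123→140, due 30, tardiness 110
Sum = 0+0+0+39+40+46+28+83+110 = 346.

346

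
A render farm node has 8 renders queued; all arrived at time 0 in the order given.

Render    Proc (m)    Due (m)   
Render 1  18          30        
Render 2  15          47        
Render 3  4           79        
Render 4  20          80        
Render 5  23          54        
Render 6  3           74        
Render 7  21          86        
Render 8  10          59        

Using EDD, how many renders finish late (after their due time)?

EDD (increasing due date): Render 1 Render 2 Render 5 Render 8 Render 6 Render 3 Render 4 Render 7.
Render 1: 0→18, due 30, tardiness 0
Render 2: 18→33, due 47, tardiness 0
Render 5: 33→56, due 54, tardiness 2
Render 8: 56→66, due 59, tardiness 7
Render 6: 66→69, due 74, tardiness 0
Render 3: 69→73, due 79, tardiness 0
Render 4: 73→93, due 80, tardiness 13
Render 7: 93→114, due 86, tardiness 28
Late renders: 4.

4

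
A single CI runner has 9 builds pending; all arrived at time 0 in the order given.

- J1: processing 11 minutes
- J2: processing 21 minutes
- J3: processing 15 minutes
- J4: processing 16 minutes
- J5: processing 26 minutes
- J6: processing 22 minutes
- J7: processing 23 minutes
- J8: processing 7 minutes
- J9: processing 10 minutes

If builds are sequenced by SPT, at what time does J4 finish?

59

SPT (increasing processing time): J8 J9 J1 J3 J4 J2 J6 J7 J5.
J8: 0→7
J9: 7→17
J1: 17→28
J3: 28→43
J4: 43→59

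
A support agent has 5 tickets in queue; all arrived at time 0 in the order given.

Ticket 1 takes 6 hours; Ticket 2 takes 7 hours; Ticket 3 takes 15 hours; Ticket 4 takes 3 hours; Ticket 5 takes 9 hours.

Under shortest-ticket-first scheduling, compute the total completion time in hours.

SPT (increasing processing time): Ticket 4 Ticket 1 Ticket 2 Ticket 5 Ticket 3.
Ticket 4: 0→3
Ticket 1: 3→9
Ticket 2: 9→16
Ticket 5: 16→25
Ticket 3: 25→40
Sum = 3+9+16+25+40 = 93.

93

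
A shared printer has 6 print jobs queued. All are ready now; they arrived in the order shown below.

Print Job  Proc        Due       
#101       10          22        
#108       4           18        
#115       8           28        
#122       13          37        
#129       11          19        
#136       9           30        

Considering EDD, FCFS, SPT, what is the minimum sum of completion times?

EDD (increasing due date): #108 #129 #101 #115 #136 #122.
#108: 0→4
#129: 4→15
#101: 15→25
#115: 25→33
#136: 33→42
#122: 42→55
Sum = 4+15+25+33+42+55 = 174.
FIFO (arrival order): #101 #108 #115 #122 #129 #136.
#101: 0→10
#108: 10→14
#115: 14→22
#122: 22→35
#129: 35→46
#136: 46→55
Sum = 10+14+22+35+46+55 = 182.
SPT (increasing processing time): #108 #115 #136 #101 #129 #122.
#108: 0→4
#115: 4→12
#136: 12→21
#101: 21→31
#129: 31→42
#122: 42→55
Sum = 4+12+21+31+42+55 = 165.
EDD 174, FIFO 182, SPT 165 → minimum 165.

165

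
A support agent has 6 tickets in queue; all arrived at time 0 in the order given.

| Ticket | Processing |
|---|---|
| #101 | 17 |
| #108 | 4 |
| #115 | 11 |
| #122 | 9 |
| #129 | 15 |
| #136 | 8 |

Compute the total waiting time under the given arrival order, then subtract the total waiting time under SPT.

FIFO (arrival order): #101 #108 #115 #122 #129 #136.
#101: waits 0, runs 0→17
#108: waits 17, runs 17→21
#115: waits 21, runs 21→32
#122: waits 32, runs 32→41
#129: waits 41, runs 41→56
#136: waits 56, runs 56→64
Sum = 0+17+21+32+41+56 = 167.
SPT (increasing processing time): #108 #136 #122 #115 #129 #101.
#108: waits 0, runs 0→4
#136: waits 4, runs 4→12
#122: waits 12, runs 12→21
#115: waits 21, runs 21→32
#129: waits 32, runs 32→47
#101: waits 47, runs 47→64
Sum = 0+4+12+21+32+47 = 116.
Difference = 167 − 116 = 51.

51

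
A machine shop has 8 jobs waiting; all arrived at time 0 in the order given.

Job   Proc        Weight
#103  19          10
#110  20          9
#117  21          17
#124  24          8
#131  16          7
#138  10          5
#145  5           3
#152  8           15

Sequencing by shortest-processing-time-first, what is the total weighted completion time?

4547

SPT (increasing processing time): #145 #152 #138 #131 #103 #110 #117 #124.
#145: finishes 5, weight 3, w·C = 15
#152: finishes 13, weight 15, w·C = 195
#138: finishes 23, weight 5, w·C = 115
#131: finishes 39, weight 7, w·C = 273
#103: finishes 58, weight 10, w·C = 580
#110: finishes 78, weight 9, w·C = 702
#117: finishes 99, weight 17, w·C = 1683
#124: finishes 123, weight 8, w·C = 984
Sum = 15+195+115+273+580+702+1683+984 = 4547.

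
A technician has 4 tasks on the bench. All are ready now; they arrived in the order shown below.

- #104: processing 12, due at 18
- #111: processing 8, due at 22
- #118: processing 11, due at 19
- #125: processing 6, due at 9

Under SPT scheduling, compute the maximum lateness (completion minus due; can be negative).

19

SPT (increasing processing time): #125 #111 #118 #104.
#125: 0→6, due 9, lateness -3
#111: 6→14, due 22, lateness -8
#118: 14→25, due 19, lateness 6
#104: 25→37, due 18, lateness 19
Maximum = 19.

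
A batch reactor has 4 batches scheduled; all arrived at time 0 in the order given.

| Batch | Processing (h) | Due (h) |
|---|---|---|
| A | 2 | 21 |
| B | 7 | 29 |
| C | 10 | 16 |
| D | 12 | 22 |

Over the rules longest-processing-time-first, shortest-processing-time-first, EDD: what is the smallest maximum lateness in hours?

LPT (decreasing processing time): D C B A.
D: 0→12, due 22, lateness -10
C: 12→22, due 16, lateness 6
B: 22→29, due 29, lateness 0
A: 29→31, due 21, lateness 10
Maximum = 10.
SPT (increasing processing time): A B C D.
A: 0→2, due 21, lateness -19
B: 2→9, due 29, lateness -20
C: 9→19, due 16, lateness 3
D: 19→31, due 22, lateness 9
Maximum = 9.
EDD (increasing due date): C A D B.
C: 0→10, due 16, lateness -6
A: 10→12, due 21, lateness -9
D: 12→24, due 22, lateness 2
B: 24→31, due 29, lateness 2
Maximum = 2.
LPT 10, SPT 9, EDD 2 → minimum 2.

2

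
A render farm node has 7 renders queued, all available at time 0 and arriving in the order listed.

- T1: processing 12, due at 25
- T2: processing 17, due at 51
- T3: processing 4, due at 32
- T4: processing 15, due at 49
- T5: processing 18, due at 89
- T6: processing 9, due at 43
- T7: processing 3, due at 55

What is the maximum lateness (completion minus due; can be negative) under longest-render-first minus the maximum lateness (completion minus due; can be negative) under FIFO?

LPT (decreasing processing time): T5 T2 T4 T1 T6 T3 T7.
T5: 0→18, due 89, lateness -71
T2: 18→35, due 51, lateness -16
T4: 35→50, due 49, lateness 1
T1: 50→62, due 25, lateness 37
T6: 62→71, due 43, lateness 28
T3: 71→75, due 32, lateness 43
T7: 75→78, due 55, lateness 23
Maximum = 43.
FIFO (arrival order): T1 T2 T3 T4 T5 T6 T7.
T1: 0→12, due 25, lateness -13
T2: 12→29, due 51, lateness -22
T3: 29→33, due 32, lateness 1
T4: 33→48, due 49, lateness -1
T5: 48→66, due 89, lateness -23
T6: 66→75, due 43, lateness 32
T7: 75→78, due 55, lateness 23
Maximum = 32.
Difference = 43 − 32 = 11.

11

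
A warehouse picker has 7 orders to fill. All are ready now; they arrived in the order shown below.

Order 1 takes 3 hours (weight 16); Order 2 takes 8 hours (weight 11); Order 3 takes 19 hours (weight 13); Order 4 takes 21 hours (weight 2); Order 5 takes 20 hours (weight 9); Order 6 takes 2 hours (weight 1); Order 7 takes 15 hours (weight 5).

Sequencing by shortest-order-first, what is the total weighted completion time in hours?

1755

SPT (increasing processing time): Order 6 Order 1 Order 2 Order 7 Order 3 Order 5 Order 4.
Order 6: finishes 2, weight 1, w·C = 2
Order 1: finishes 5, weight 16, w·C = 80
Order 2: finishes 13, weight 11, w·C = 143
Order 7: finishes 28, weight 5, w·C = 140
Order 3: finishes 47, weight 13, w·C = 611
Order 5: finishes 67, weight 9, w·C = 603
Order 4: finishes 88, weight 2, w·C = 176
Sum = 2+80+143+140+611+603+176 = 1755.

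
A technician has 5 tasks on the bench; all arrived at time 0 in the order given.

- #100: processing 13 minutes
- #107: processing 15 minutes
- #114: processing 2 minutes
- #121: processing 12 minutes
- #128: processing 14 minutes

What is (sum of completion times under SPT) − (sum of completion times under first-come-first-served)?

-29

SPT (increasing processing time): #114 #121 #100 #128 #107.
#114: 0→2
#121: 2→14
#100: 14→27
#128: 27→41
#107: 41→56
Sum = 2+14+27+41+56 = 140.
FIFO (arrival order): #100 #107 #114 #121 #128.
#100: 0→13
#107: 13→28
#114: 28→30
#121: 30→42
#128: 42→56
Sum = 13+28+30+42+56 = 169.
Difference = 140 − 169 = -29.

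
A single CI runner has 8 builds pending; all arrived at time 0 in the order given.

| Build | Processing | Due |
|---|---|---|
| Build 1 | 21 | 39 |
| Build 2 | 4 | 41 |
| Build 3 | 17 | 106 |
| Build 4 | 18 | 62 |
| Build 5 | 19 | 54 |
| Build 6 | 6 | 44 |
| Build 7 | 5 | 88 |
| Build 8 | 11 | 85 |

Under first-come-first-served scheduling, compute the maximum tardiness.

41

FIFO (arrival order): Build 1 Build 2 Build 3 Build 4 Build 5 Build 6 Build 7 Build 8.
Build 1: 0→21, due 39, tardiness 0
Build 2: 21→25, due 41, tardiness 0
Build 3: 25→42, due 106, tardiness 0
Build 4: 42→60, due 62, tardiness 0
Build 5: 60→79, due 54, tardiness 25
Build 6: 79→85, due 44, tardiness 41
Build 7: 85→90, due 88, tardiness 2
Build 8: 90→101, due 85, tardiness 16
Maximum = 41.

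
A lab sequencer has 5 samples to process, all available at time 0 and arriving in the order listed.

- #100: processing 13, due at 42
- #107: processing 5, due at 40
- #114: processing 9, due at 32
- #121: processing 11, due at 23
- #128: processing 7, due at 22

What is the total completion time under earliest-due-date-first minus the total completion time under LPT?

-26

EDD (increasing due date): #128 #121 #114 #107 #100.
#128: 0→7
#121: 7→18
#114: 18→27
#107: 27→32
#100: 32→45
Sum = 7+18+27+32+45 = 129.
LPT (decreasing processing time): #100 #121 #114 #128 #107.
#100: 0→13
#121: 13→24
#114: 24→33
#128: 33→40
#107: 40→45
Sum = 13+24+33+40+45 = 155.
Difference = 129 − 155 = -26.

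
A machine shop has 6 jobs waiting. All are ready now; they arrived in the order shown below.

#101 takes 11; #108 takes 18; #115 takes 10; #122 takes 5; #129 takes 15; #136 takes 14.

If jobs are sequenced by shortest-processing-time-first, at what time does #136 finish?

40

SPT (increasing processing time): #122 #115 #101 #136 #129 #108.
#122: 0→5
#115: 5→15
#101: 15→26
#136: 26→40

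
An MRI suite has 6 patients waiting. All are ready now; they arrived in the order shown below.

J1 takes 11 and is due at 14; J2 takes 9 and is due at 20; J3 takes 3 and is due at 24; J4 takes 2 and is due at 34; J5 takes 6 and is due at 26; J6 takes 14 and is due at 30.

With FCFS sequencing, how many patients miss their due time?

FIFO (arrival order): J1 J2 J3 J4 J5 J6.
J1: 0→11, due 14, tardiness 0
J2: 11→20, due 20, tardiness 0
J3: 20→23, due 24, tardiness 0
J4: 23→25, due 34, tardiness 0
J5: 25→31, due 26, tardiness 5
J6: 31→45, due 30, tardiness 15
Late patients: 2.

2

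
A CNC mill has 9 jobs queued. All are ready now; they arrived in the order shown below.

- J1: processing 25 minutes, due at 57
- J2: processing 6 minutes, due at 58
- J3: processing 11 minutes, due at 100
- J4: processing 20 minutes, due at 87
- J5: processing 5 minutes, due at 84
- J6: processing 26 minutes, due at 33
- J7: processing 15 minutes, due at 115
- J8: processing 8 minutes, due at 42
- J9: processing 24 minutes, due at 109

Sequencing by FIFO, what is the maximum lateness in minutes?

74

FIFO (arrival order): J1 J2 J3 J4 J5 J6 J7 J8 J9.
J1: 0→25, due 57, lateness -32
J2: 25→31, due 58, lateness -27
J3: 31→42, due 100, lateness -58
J4: 42→62, due 87, lateness -25
J5: 62→67, due 84, lateness -17
J6: 67→93, due 33, lateness 60
J7: 93→108, due 115, lateness -7
J8: 108→116, due 42, lateness 74
J9: 116→140, due 109, lateness 31
Maximum = 74.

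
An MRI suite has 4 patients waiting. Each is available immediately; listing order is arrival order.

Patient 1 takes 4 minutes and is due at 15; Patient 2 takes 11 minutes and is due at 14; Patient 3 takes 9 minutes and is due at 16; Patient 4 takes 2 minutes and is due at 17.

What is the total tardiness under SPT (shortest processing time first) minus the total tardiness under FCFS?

-6

SPT (increasing processing time): Patient 4 Patient 1 Patient 3 Patient 2.
Patient 4: 0→2, due 17, tardiness 0
Patient 1: 2→6, due 15, tardiness 0
Patient 3: 6→15, due 16, tardiness 0
Patient 2: 15→26, due 14, tardiness 12
Sum = 0+0+0+12 = 12.
FIFO (arrival order): Patient 1 Patient 2 Patient 3 Patient 4.
Patient 1: 0→4, due 15, tardiness 0
Patient 2: 4→15, due 14, tardiness 1
Patient 3: 15→24, due 16, tardiness 8
Patient 4: 24→26, due 17, tardiness 9
Sum = 0+1+8+9 = 18.
Difference = 12 − 18 = -6.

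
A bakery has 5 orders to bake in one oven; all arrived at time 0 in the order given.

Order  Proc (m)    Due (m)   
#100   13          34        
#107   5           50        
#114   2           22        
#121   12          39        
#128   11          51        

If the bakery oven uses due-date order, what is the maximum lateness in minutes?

EDD (increasing due date): #114 #100 #121 #107 #128.
#114: 0→2, due 22, lateness -20
#100: 2→15, due 34, lateness -19
#121: 15→27, due 39, lateness -12
#107: 27→32, due 50, lateness -18
#128: 32→43, due 51, lateness -8
Maximum = -8.

-8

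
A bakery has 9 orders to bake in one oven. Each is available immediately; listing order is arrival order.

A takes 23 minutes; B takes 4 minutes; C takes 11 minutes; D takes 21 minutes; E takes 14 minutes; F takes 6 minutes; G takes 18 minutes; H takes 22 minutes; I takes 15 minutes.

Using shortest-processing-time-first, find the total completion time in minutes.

522

SPT (increasing processing time): B F C E I G D H A.
B: 0→4
F: 4→10
C: 10→21
E: 21→35
I: 35→50
G: 50→68
D: 68→89
H: 89→111
A: 111→134
Sum = 4+10+21+35+50+68+89+111+134 = 522.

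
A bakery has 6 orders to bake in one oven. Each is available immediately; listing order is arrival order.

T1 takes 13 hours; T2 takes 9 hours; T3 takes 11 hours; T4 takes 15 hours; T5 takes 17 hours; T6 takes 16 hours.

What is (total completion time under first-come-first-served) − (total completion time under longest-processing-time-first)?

FIFO (arrival order): T1 T2 T3 T4 T5 T6.
T1: 0→13
T2: 13→22
T3: 22→33
T4: 33→48
T5: 48→65
T6: 65→81
Sum = 13+22+33+48+65+81 = 262.
LPT (decreasing processing time): T5 T6 T4 T1 T3 T2.
T5: 0→17
T6: 17→33
T4: 33→48
T1: 48→61
T3: 61→72
T2: 72→81
Sum = 17+33+48+61+72+81 = 312.
Difference = 262 − 312 = -50.

-50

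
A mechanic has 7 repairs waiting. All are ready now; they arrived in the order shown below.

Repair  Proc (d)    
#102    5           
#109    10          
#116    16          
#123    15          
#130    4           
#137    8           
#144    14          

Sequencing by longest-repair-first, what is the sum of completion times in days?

350

LPT (decreasing processing time): #116 #123 #144 #109 #137 #102 #130.
#116: 0→16
#123: 16→31
#144: 31→45
#109: 45→55
#137: 55→63
#102: 63→68
#130: 68→72
Sum = 16+31+45+55+63+68+72 = 350.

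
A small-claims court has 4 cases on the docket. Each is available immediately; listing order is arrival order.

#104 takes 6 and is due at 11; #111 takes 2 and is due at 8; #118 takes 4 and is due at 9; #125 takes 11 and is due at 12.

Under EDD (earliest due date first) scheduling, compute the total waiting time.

EDD (increasing due date): #111 #118 #104 #125.
#111: waits 0, runs 0→2
#118: waits 2, runs 2→6
#104: waits 6, runs 6→12
#125: waits 12, runs 12→23
Sum = 0+2+6+12 = 20.

20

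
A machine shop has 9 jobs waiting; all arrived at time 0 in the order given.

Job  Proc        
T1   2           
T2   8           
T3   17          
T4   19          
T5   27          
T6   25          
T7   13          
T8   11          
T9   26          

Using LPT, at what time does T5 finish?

LPT (decreasing processing time): T5 T9 T6 T4 T3 T7 T8 T2 T1.
T5: 0→27

27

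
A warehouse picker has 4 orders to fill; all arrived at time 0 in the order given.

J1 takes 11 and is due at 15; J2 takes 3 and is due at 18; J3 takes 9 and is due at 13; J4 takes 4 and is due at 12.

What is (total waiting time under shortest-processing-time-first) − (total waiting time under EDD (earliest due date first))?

-15

SPT (increasing processing time): J2 J4 J3 J1.
J2: waits 0, runs 0→3
J4: waits 3, runs 3→7
J3: waits 7, runs 7→16
J1: waits 16, runs 16→27
Sum = 0+3+7+16 = 26.
EDD (increasing due date): J4 J3 J1 J2.
J4: waits 0, runs 0→4
J3: waits 4, runs 4→13
J1: waits 13, runs 13→24
J2: waits 24, runs 24→27
Sum = 0+4+13+24 = 41.
Difference = 26 − 41 = -15.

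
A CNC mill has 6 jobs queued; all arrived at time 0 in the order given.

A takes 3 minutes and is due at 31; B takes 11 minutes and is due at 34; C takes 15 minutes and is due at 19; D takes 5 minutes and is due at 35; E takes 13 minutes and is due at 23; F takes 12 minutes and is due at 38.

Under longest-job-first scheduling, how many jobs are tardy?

LPT (decreasing processing time): C E F B D A.
C: 0→15, due 19, tardiness 0
E: 15→28, due 23, tardiness 5
F: 28→40, due 38, tardiness 2
B: 40→51, due 34, tardiness 17
D: 51→56, due 35, tardiness 21
A: 56→59, due 31, tardiness 28
Late jobs: 5.

5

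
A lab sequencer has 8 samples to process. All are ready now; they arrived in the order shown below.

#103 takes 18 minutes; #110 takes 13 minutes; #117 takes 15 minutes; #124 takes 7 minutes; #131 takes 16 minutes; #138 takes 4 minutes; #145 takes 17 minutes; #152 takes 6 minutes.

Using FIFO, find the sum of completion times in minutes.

FIFO (arrival order): #103 #110 #117 #124 #131 #138 #145 #152.
#103: 0→18
#110: 18→31
#117: 31→46
#124: 46→53
#131: 53→69
#138: 69→73
#145: 73→90
#152: 90→96
Sum = 18+31+46+53+69+73+90+96 = 476.

476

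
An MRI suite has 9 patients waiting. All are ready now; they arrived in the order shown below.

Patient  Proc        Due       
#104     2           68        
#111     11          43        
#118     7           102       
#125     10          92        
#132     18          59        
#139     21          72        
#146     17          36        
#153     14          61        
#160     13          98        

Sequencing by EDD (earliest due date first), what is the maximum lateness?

11

EDD (increasing due date): #146 #111 #132 #153 #104 #139 #125 #160 #118.
#146: 0→17, due 36, lateness -19
#111: 17→28, due 43, lateness -15
#132: 28→46, due 59, lateness -13
#153: 46→60, due 61, lateness -1
#104: 60→62, due 68, lateness -6
#139: 62→83, due 72, lateness 11
#125: 83→93, due 92, lateness 1
#160: 93→106, due 98, lateness 8
#118: 106→113, due 102, lateness 11
Maximum = 11.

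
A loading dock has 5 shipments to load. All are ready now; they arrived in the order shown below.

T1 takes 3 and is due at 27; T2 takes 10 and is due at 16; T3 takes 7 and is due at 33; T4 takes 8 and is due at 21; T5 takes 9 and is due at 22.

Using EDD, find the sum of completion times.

EDD (increasing due date): T2 T4 T5 T1 T3.
T2: 0→10
T4: 10→18
T5: 18→27
T1: 27→30
T3: 30→37
Sum = 10+18+27+30+37 = 122.

122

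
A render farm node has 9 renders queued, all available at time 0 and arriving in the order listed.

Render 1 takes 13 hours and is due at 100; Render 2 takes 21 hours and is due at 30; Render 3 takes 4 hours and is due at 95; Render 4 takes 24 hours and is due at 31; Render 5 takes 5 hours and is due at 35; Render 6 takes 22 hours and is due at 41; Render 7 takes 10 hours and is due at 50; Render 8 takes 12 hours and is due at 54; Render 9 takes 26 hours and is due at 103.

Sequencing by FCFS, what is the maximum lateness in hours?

57

FIFO (arrival order): Render 1 Render 2 Render 3 Render 4 Render 5 Render 6 Render 7 Render 8 Render 9.
Render 1: 0→13, due 100, lateness -87
Render 2: 13→34, due 30, lateness 4
Render 3: 34→38, due 95, lateness -57
Render 4: 38→62, due 31, lateness 31
Render 5: 62→67, due 35, lateness 32
Render 6: 67→89, due 41, lateness 48
Render 7: 89→99, due 50, lateness 49
Render 8: 99→111, due 54, lateness 57
Render 9: 111→137, due 103, lateness 34
Maximum = 57.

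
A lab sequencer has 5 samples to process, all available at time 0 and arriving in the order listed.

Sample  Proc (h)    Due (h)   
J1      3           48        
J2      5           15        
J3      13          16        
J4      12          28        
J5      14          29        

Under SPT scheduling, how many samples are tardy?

SPT (increasing processing time): J1 J2 J4 J3 J5.
J1: 0→3, due 48, tardiness 0
J2: 3→8, due 15, tardiness 0
J4: 8→20, due 28, tardiness 0
J3: 20→33, due 16, tardiness 17
J5: 33→47, due 29, tardiness 18
Late samples: 2.

2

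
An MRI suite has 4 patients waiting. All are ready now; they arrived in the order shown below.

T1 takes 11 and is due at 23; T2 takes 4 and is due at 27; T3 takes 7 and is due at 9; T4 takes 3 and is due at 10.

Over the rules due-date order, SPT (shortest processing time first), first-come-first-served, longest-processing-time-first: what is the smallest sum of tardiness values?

EDD (increasing due date): T3 T4 T1 T2.
T3: 0→7, due 9, tardiness 0
T4: 7→10, due 10, tardiness 0
T1: 10→21, due 23, tardiness 0
T2: 21→25, due 27, tardiness 0
Sum = 0+0+0+0 = 0.
SPT (increasing processing time): T4 T2 T3 T1.
T4: 0→3, due 10, tardiness 0
T2: 3→7, due 27, tardiness 0
T3: 7→14, due 9, tardiness 5
T1: 14→25, due 23, tardiness 2
Sum = 0+0+5+2 = 7.
FIFO (arrival order): T1 T2 T3 T4.
T1: 0→11, due 23, tardiness 0
T2: 11→15, due 27, tardiness 0
T3: 15→22, due 9, tardiness 13
T4: 22→25, due 10, tardiness 15
Sum = 0+0+13+15 = 28.
LPT (decreasing processing time): T1 T3 T2 T4.
T1: 0→11, due 23, tardiness 0
T3: 11→18, due 9, tardiness 9
T2: 18→22, due 27, tardiness 0
T4: 22→25, due 10, tardiness 15
Sum = 0+9+0+15 = 24.
EDD 0, SPT 7, FIFO 28, LPT 24 → minimum 0.

0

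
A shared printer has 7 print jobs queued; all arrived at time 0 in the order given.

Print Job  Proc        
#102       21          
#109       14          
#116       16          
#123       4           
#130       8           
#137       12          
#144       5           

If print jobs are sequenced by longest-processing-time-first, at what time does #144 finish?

LPT (decreasing processing time): #102 #116 #109 #137 #130 #144 #123.
#102: 0→21
#116: 21→37
#109: 37→51
#137: 51→63
#130: 63→71
#144: 71→76

76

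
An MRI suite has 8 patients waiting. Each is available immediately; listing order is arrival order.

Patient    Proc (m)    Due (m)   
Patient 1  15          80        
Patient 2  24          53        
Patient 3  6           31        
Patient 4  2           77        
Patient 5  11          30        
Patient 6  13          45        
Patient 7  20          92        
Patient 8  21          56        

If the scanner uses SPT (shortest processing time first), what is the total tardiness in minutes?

SPT (increasing processing time): Patient 4 Patient 3 Patient 5 Patient 6 Patient 1 Patient 7 Patient 8 Patient 2.
Patient 4: 0→2, due 77, tardiness 0
Patient 3: 2→8, due 31, tardiness 0
Patient 5: 8→19, due 30, tardiness 0
Patient 6: 19→32, due 45, tardiness 0
Patient 1: 32→47, due 80, tardiness 0
Patient 7: 47→67, due 92, tardiness 0
Patient 8: 67→88, due 56, tardiness 32
Patient 2: 88→112, due 53, tardiness 59
Sum = 0+0+0+0+0+0+32+59 = 91.

91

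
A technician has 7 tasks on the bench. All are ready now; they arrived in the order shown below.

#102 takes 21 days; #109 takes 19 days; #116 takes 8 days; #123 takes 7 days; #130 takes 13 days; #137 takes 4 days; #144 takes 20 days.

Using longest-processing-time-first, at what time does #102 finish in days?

21

LPT (decreasing processing time): #102 #144 #109 #130 #116 #123 #137.
#102: 0→21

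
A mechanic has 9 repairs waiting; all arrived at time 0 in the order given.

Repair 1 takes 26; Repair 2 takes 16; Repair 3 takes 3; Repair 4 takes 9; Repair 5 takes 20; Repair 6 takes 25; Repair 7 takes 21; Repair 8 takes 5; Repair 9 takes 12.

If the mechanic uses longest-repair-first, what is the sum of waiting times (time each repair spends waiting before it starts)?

732

LPT (decreasing processing time): Repair 1 Repair 6 Repair 7 Repair 5 Repair 2 Repair 9 Repair 4 Repair 8 Repair 3.
Repair 1: waits 0, runs 0→26
Repair 6: waits 26, runs 26→51
Repair 7: waits 51, runs 51→72
Repair 5: waits 72, runs 72→92
Repair 2: waits 92, runs 92→108
Repair 9: waits 108, runs 108→120
Repair 4: waits 120, runs 120→129
Repair 8: waits 129, runs 129→134
Repair 3: waits 134, runs 134→137
Sum = 0+26+51+72+92+108+120+129+134 = 732.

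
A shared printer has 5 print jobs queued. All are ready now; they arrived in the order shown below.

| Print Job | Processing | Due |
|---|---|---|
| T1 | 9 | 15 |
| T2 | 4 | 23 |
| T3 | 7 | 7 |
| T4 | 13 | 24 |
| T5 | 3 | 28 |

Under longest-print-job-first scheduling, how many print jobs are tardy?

4

LPT (decreasing processing time): T4 T1 T3 T2 T5.
T4: 0→13, due 24, tardiness 0
T1: 13→22, due 15, tardiness 7
T3: 22→29, due 7, tardiness 22
T2: 29→33, due 23, tardiness 10
T5: 33→36, due 28, tardiness 8
Late print jobs: 4.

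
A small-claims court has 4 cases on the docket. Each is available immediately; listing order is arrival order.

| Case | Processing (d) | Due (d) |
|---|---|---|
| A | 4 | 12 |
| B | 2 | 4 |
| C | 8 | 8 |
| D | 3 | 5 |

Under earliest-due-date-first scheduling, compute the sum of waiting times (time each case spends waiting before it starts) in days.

EDD (increasing due date): B D C A.
B: waits 0, runs 0→2
D: waits 2, runs 2→5
C: waits 5, runs 5→13
A: waits 13, runs 13→17
Sum = 0+2+5+13 = 20.

20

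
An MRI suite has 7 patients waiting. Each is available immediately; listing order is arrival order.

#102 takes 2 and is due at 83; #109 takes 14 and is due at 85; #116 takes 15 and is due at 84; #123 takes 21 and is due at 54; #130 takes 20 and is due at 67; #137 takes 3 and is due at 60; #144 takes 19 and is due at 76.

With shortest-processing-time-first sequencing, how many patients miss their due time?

2

SPT (increasing processing time): #102 #137 #109 #116 #144 #130 #123.
#102: 0→2, due 83, tardiness 0
#137: 2→5, due 60, tardiness 0
#109: 5→19, due 85, tardiness 0
#116: 19→34, due 84, tardiness 0
#144: 34→53, due 76, tardiness 0
#130: 53→73, due 67, tardiness 6
#123: 73→94, due 54, tardiness 40
Late patients: 2.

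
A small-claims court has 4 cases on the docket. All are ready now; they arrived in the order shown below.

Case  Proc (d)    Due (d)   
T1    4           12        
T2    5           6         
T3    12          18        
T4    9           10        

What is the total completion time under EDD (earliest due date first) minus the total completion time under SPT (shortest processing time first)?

6

EDD (increasing due date): T2 T4 T1 T3.
T2: 0→5
T4: 5→14
T1: 14→18
T3: 18→30
Sum = 5+14+18+30 = 67.
SPT (increasing processing time): T1 T2 T4 T3.
T1: 0→4
T2: 4→9
T4: 9→18
T3: 18→30
Sum = 4+9+18+30 = 61.
Difference = 67 − 61 = 6.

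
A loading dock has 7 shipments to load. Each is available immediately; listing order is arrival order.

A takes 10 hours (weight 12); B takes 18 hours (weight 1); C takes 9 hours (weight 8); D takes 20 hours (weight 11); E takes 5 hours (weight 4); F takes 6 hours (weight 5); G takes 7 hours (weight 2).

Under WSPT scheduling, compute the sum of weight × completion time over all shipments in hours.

1256

WSPT (decreasing weight/processing-time ratio): A C F E D G B.
A: finishes 10, weight 12, w·C = 120
C: finishes 19, weight 8, w·C = 152
F: finishes 25, weight 5, w·C = 125
E: finishes 30, weight 4, w·C = 120
D: finishes 50, weight 11, w·C = 550
G: finishes 57, weight 2, w·C = 114
B: finishes 75, weight 1, w·C = 75
Sum = 120+152+125+120+550+114+75 = 1256.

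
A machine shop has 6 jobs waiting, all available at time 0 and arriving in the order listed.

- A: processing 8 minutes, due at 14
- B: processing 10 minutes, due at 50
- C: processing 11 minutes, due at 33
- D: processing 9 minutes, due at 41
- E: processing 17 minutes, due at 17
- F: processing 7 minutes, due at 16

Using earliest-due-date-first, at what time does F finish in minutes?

EDD (increasing due date): A F E C D B.
A: 0→8
F: 8→15

15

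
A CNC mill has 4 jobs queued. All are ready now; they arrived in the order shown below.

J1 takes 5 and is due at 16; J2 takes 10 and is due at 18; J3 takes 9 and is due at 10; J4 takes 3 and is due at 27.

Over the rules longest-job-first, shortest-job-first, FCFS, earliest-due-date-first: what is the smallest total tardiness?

LPT (decreasing processing time): J2 J3 J1 J4.
J2: 0→10, due 18, tardiness 0
J3: 10→19, due 10, tardiness 9
J1: 19→24, due 16, tardiness 8
J4: 24→27, due 27, tardiness 0
Sum = 0+9+8+0 = 17.
SPT (increasing processing time): J4 J1 J3 J2.
J4: 0→3, due 27, tardiness 0
J1: 3→8, due 16, tardiness 0
J3: 8→17, due 10, tardiness 7
J2: 17→27, due 18, tardiness 9
Sum = 0+0+7+9 = 16.
FIFO (arrival order): J1 J2 J3 J4.
J1: 0→5, due 16, tardiness 0
J2: 5→15, due 18, tardiness 0
J3: 15→24, due 10, tardiness 14
J4: 24→27, due 27, tardiness 0
Sum = 0+0+14+0 = 14.
EDD (increasing due date): J3 J1 J2 J4.
J3: 0→9, due 10, tardiness 0
J1: 9→14, due 16, tardiness 0
J2: 14→24, due 18, tardiness 6
J4: 24→27, due 27, tardiness 0
Sum = 0+0+6+0 = 6.
LPT 17, SPT 16, FIFO 14, EDD 6 → minimum 6.

6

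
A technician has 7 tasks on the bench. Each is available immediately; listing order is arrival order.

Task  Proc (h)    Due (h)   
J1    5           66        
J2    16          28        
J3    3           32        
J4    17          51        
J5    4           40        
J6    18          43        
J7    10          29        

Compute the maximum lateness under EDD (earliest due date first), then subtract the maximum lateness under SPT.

-13

EDD (increasing due date): J2 J7 J3 J5 J6 J4 J1.
J2: 0→16, due 28, lateness -12
J7: 16→26, due 29, lateness -3
J3: 26→29, due 32, lateness -3
J5: 29→33, due 40, lateness -7
J6: 33→51, due 43, lateness 8
J4: 51→68, due 51, lateness 17
J1: 68→73, due 66, lateness 7
Maximum = 17.
SPT (increasing processing time): J3 J5 J1 J7 J2 J4 J6.
J3: 0→3, due 32, lateness -29
J5: 3→7, due 40, lateness -33
J1: 7→12, due 66, lateness -54
J7: 12→22, due 29, lateness -7
J2: 22→38, due 28, lateness 10
J4: 38→55, due 51, lateness 4
J6: 55→73, due 43, lateness 30
Maximum = 30.
Difference = 17 − 30 = -13.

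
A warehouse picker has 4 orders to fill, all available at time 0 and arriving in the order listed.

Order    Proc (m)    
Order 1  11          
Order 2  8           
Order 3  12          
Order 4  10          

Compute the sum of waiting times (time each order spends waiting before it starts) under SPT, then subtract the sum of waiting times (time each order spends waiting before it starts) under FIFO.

-6

SPT (increasing processing time): Order 2 Order 4 Order 1 Order 3.
Order 2: waits 0, runs 0→8
Order 4: waits 8, runs 8→18
Order 1: waits 18, runs 18→29
Order 3: waits 29, runs 29→41
Sum = 0+8+18+29 = 55.
FIFO (arrival order): Order 1 Order 2 Order 3 Order 4.
Order 1: waits 0, runs 0→11
Order 2: waits 11, runs 11→19
Order 3: waits 19, runs 19→31
Order 4: waits 31, runs 31→41
Sum = 0+11+19+31 = 61.
Difference = 55 − 61 = -6.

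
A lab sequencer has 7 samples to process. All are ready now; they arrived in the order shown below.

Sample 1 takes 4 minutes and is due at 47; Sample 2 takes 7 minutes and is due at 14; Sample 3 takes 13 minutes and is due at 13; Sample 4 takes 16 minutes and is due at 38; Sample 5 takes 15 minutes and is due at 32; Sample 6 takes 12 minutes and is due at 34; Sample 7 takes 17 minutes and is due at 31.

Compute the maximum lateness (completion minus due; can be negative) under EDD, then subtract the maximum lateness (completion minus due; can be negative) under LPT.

-24

EDD (increasing due date): Sample 3 Sample 2 Sample 7 Sample 5 Sample 6 Sample 4 Sample 1.
Sample 3: 0→13, due 13, lateness 0
Sample 2: 13→20, due 14, lateness 6
Sample 7: 20→37, due 31, lateness 6
Sample 5: 37→52, due 32, lateness 20
Sample 6: 52→64, due 34, lateness 30
Sample 4: 64→80, due 38, lateness 42
Sample 1: 80→84, due 47, lateness 37
Maximum = 42.
LPT (decreasing processing time): Sample 7 Sample 4 Sample 5 Sample 3 Sample 6 Sample 2 Sample 1.
Sample 7: 0→17, due 31, lateness -14
Sample 4: 17→33, due 38, lateness -5
Sample 5: 33→48, due 32, lateness 16
Sample 3: 48→61, due 13, lateness 48
Sample 6: 61→73, due 34, lateness 39
Sample 2: 73→80, due 14, lateness 66
Sample 1: 80→84, due 47, lateness 37
Maximum = 66.
Difference = 42 − 66 = -24.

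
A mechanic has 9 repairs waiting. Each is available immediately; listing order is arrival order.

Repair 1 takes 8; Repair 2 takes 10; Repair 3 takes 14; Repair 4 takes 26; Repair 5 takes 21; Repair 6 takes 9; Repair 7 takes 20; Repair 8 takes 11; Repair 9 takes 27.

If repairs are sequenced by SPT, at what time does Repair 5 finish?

SPT (increasing processing time): Repair 1 Repair 6 Repair 2 Repair 8 Repair 3 Repair 7 Repair 5 Repair 4 Repair 9.
Repair 1: 0→8
Repair 6: 8→17
Repair 2: 17→27
Repair 8: 27→38
Repair 3: 38→52
Repair 7: 52→72
Repair 5: 72→93

93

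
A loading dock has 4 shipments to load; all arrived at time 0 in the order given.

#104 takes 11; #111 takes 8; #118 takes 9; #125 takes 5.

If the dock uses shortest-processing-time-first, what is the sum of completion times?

73

SPT (increasing processing time): #125 #111 #118 #104.
#125: 0→5
#111: 5→13
#118: 13→22
#104: 22→33
Sum = 5+13+22+33 = 73.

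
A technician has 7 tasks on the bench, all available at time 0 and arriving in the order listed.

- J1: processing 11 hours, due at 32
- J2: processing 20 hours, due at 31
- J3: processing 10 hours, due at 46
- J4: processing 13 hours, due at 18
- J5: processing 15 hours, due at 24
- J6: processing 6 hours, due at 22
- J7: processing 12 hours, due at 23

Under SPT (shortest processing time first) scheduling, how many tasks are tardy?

4

SPT (increasing processing time): J6 J3 J1 J7 J4 J5 J2.
J6: 0→6, due 22, tardiness 0
J3: 6→16, due 46, tardiness 0
J1: 16→27, due 32, tardiness 0
J7: 27→39, due 23, tardiness 16
J4: 39→52, due 18, tardiness 34
J5: 52→67, due 24, tardiness 43
J2: 67→87, due 31, tardiness 56
Late tasks: 4.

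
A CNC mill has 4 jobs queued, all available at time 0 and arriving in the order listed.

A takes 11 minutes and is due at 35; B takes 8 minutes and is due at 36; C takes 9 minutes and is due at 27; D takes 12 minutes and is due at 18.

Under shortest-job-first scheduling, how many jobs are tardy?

1

SPT (increasing processing time): B C A D.
B: 0→8, due 36, tardiness 0
C: 8→17, due 27, tardiness 0
A: 17→28, due 35, tardiness 0
D: 28→40, due 18, tardiness 22
Late jobs: 1.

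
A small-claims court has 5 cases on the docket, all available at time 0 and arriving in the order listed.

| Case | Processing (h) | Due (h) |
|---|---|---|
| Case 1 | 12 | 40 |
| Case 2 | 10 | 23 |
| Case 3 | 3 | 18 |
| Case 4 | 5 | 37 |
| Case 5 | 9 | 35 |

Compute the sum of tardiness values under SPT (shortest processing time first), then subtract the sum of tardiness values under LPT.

-17

SPT (increasing processing time): Case 3 Case 4 Case 5 Case 2 Case 1.
Case 3: 0→3, due 18, tardiness 0
Case 4: 3→8, due 37, tardiness 0
Case 5: 8→17, due 35, tardiness 0
Case 2: 17→27, due 23, tardiness 4
Case 1: 27→39, due 40, tardiness 0
Sum = 0+0+0+4+0 = 4.
LPT (decreasing processing time): Case 1 Case 2 Case 5 Case 4 Case 3.
Case 1: 0→12, due 40, tardiness 0
Case 2: 12→22, due 23, tardiness 0
Case 5: 22→31, due 35, tardiness 0
Case 4: 31→36, due 37, tardiness 0
Case 3: 36→39, due 18, tardiness 21
Sum = 0+0+0+0+21 = 21.
Difference = 4 − 21 = -17.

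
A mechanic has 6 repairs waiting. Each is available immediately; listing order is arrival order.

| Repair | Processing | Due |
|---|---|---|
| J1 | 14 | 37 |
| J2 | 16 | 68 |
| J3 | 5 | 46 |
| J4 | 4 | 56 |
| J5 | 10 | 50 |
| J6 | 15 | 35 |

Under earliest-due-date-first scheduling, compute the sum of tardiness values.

EDD (increasing due date): J6 J1 J3 J5 J4 J2.
J6: 0→15, due 35, tardiness 0
J1: 15→29, due 37, tardiness 0
J3: 29→34, due 46, tardiness 0
J5: 34→44, due 50, tardiness 0
J4: 44→48, due 56, tardiness 0
J2: 48→64, due 68, tardiness 0
Sum = 0+0+0+0+0+0 = 0.

0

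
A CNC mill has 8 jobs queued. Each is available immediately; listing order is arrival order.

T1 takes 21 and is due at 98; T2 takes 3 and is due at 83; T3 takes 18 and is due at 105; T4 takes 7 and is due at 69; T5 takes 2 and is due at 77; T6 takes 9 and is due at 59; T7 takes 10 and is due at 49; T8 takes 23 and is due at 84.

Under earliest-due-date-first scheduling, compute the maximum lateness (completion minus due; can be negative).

EDD (increasing due date): T7 T6 T4 T5 T2 T8 T1 T3.
T7: 0→10, due 49, lateness -39
T6: 10→19, due 59, lateness -40
T4: 19→26, due 69, lateness -43
T5: 26→28, due 77, lateness -49
T2: 28→31, due 83, lateness -52
T8: 31→54, due 84, lateness -30
T1: 54→75, due 98, lateness -23
T3: 75→93, due 105, lateness -12
Maximum = -12.

-12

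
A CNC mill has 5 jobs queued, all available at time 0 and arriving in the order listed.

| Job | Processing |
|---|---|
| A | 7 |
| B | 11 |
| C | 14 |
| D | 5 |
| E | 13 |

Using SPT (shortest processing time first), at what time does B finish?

SPT (increasing processing time): D A B E C.
D: 0→5
A: 5→12
B: 12→23

23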